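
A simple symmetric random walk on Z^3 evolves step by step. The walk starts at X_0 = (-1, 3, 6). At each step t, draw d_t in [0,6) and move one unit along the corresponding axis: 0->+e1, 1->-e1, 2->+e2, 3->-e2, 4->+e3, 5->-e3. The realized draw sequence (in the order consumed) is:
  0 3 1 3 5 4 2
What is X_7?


(-1, 2, 6)

t=0: X=(-1, 3, 6), d=0 → +e1, X_1=(0, 3, 6)
t=1: X=(0, 3, 6), d=3 → -e2, X_2=(0, 2, 6)
t=2: X=(0, 2, 6), d=1 → -e1, X_3=(-1, 2, 6)
t=3: X=(-1, 2, 6), d=3 → -e2, X_4=(-1, 1, 6)
t=4: X=(-1, 1, 6), d=5 → -e3, X_5=(-1, 1, 5)
t=5: X=(-1, 1, 5), d=4 → +e3, X_6=(-1, 1, 6)
t=6: X=(-1, 1, 6), d=2 → +e2, X_7=(-1, 2, 6)


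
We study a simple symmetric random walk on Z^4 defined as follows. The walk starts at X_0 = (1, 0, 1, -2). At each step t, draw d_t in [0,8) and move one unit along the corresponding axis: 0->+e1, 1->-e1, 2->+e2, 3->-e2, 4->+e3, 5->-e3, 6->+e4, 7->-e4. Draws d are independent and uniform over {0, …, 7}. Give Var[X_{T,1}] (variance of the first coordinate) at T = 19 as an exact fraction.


19/4

Outcome values over d=0..7: [1, -1, 0, 0, 0, 0, 0, 0]
Σy = 0, Σy² = 2, M = 8
μ = 0/8 = 0,  σ² = 2/8 − (0)² = 1/4
Independent increments: Var[X_19] = 19·σ² = 19·(1/4) = 19/4


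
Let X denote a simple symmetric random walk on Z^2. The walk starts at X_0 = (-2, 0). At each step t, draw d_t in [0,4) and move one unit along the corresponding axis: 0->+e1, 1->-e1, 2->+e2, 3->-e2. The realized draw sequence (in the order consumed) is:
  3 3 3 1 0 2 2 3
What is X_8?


t=0: X=(-2, 0), d=3 → -e2, X_1=(-2, -1)
t=1: X=(-2, -1), d=3 → -e2, X_2=(-2, -2)
t=2: X=(-2, -2), d=3 → -e2, X_3=(-2, -3)
t=3: X=(-2, -3), d=1 → -e1, X_4=(-3, -3)
t=4: X=(-3, -3), d=0 → +e1, X_5=(-2, -3)
t=5: X=(-2, -3), d=2 → +e2, X_6=(-2, -2)
t=6: X=(-2, -2), d=2 → +e2, X_7=(-2, -1)
t=7: X=(-2, -1), d=3 → -e2, X_8=(-2, -2)

(-2, -2)


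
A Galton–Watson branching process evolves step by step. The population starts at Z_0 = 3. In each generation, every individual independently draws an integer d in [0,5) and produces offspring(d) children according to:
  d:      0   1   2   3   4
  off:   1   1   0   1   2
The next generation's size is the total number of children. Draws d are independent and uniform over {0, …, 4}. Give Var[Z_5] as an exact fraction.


6

Outcome values over d=0..4: [1, 1, 0, 1, 2]
Σy = 5, Σy² = 7, M = 5
μ = 5/5 = 1,  σ² = 7/5 − (1)² = 2/5
V_0 = 0, E_0 = 3
V_1 = 2/5·E_0 + (1)²·V_0 = 6/5;  E_1 = 3
V_2 = 2/5·E_1 + (1)²·V_1 = 12/5;  E_2 = 3
V_3 = 2/5·E_2 + (1)²·V_2 = 18/5;  E_3 = 3
V_4 = 2/5·E_3 + (1)²·V_3 = 24/5;  E_4 = 3
V_5 = 2/5·E_4 + (1)²·V_4 = 6;  E_5 = 3


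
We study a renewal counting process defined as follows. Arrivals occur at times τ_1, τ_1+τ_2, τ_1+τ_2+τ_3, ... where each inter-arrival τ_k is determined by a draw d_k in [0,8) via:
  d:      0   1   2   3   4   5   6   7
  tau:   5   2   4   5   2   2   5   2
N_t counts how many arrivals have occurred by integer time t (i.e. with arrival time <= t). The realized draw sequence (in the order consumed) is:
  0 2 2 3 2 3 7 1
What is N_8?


1

draw d_1=0: τ_1=5, arrival time A_1=5
draw d_2=2: τ_2=4, arrival time A_2=9
draw d_3=2: τ_3=4, arrival time A_3=13
draw d_4=3: τ_4=5, arrival time A_4=18
draw d_5=2: τ_5=4, arrival time A_5=22
draw d_6=3: τ_6=5, arrival time A_6=27
draw d_7=7: τ_7=2, arrival time A_7=29
draw d_8=1: τ_8=2, arrival time A_8=31
N_t over t=0..8: 0:0 1:0 2:0 3:0 4:0 5:1 6:1 7:1 8:1


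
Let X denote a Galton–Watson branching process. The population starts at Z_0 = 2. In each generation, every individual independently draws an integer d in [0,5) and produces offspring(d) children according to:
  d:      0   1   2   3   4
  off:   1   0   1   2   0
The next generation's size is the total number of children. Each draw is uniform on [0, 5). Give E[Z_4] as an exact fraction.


512/625

Outcome values over d=0..4: [1, 0, 1, 2, 0]
Σy = 4, Σy² = 6, M = 5
μ = 4/5 = 4/5,  σ² = 6/5 − (4/5)² = 14/25
E[Z_0] = 2
E[Z_1] = 4/5·E[Z_0] = 8/5
E[Z_2] = 4/5·E[Z_1] = 32/25
E[Z_3] = 4/5·E[Z_2] = 128/125
E[Z_4] = 4/5·E[Z_3] = 512/625


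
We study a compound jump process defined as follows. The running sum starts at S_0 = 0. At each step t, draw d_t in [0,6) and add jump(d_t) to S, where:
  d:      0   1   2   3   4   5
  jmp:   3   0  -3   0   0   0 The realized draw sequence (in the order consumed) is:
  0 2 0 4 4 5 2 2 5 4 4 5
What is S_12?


t=0: S=0, d=0, jump=3, S_1=3
t=1: S=3, d=2, jump=-3, S_2=0
t=2: S=0, d=0, jump=3, S_3=3
t=3: S=3, d=4, jump=0, S_4=3
t=4: S=3, d=4, jump=0, S_5=3
t=5: S=3, d=5, jump=0, S_6=3
t=6: S=3, d=2, jump=-3, S_7=0
t=7: S=0, d=2, jump=-3, S_8=-3
t=8: S=-3, d=5, jump=0, S_9=-3
t=9: S=-3, d=4, jump=0, S_10=-3
t=10: S=-3, d=4, jump=0, S_11=-3
t=11: S=-3, d=5, jump=0, S_12=-3

-3


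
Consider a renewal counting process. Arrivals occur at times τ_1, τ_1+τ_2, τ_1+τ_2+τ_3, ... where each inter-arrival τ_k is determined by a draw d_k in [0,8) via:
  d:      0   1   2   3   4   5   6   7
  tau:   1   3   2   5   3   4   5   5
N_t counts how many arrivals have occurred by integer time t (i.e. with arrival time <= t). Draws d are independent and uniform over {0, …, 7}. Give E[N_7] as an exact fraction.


Inter-arrival values over d=0..7: [1, 3, 2, 5, 3, 4, 5, 5]
Each d has probability 1/8, so the pmf of τ is: f(1) = 1/8, f(2) = 1/8, f(3) = 1/4, f(4) = 1/8, f(5) = 3/8
Renewal equation for m(n) = E[N_n]: condition on τ_1 = k (if k <= n, one arrival plus a fresh copy on the remaining n−k steps): m(n) = F(n) + Σ_{k<=n} f(k)·m(n−k), where F(n) = P(τ <= n) and m(0) = 0
m(1) = F(1) = 1/8
m(2) = F(2) + f(1)·m(1) = 1/4 + 1/8·1/8 = 17/64
m(3) = F(3) + f(1)·m(2) + f(2)·m(1) = 1/2 + 1/8·17/64 + 1/8·1/8 = 281/512
m(4) = F(4) + f(1)·m(3) + f(2)·m(2) + f(3)·m(1) = 5/8 + 1/8·281/512 + 1/8·17/64 + 1/4·1/8 = 3105/4096
m(5) = F(5) + f(1)·m(4) + f(2)·m(3) + f(3)·m(2) + f(4)·m(1) = 1 + 1/8·3105/4096 + 1/8·281/512 + 1/4·17/64 + 1/8·1/8 = 40809/32768
m(6) = F(6) + f(1)·m(5) + f(2)·m(4) + f(3)·m(3) + f(4)·m(2) + f(5)·m(1) = 1 + 1/8·40809/32768 + 1/8·3105/4096 + 1/4·281/512 + 1/8·17/64 + 3/8·1/8 = 384753/262144
m(7) = F(7) + f(1)·m(6) + f(2)·m(5) + f(3)·m(4) + f(4)·m(3) + f(5)·m(2) = 1 + 1/8·384753/262144 + 1/8·40809/32768 + 1/4·3105/4096 + 1/8·281/512 + 3/8·17/64 = 3558585/2097152
E[N_7] = m(7) = 3558585/2097152

3558585/2097152


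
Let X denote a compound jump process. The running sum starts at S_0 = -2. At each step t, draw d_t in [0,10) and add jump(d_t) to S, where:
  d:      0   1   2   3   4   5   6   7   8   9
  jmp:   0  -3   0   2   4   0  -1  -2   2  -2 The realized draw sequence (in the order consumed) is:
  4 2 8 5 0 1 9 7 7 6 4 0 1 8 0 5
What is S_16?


-3

t=0: S=-2, d=4, jump=4, S_1=2
t=1: S=2, d=2, jump=0, S_2=2
t=2: S=2, d=8, jump=2, S_3=4
t=3: S=4, d=5, jump=0, S_4=4
t=4: S=4, d=0, jump=0, S_5=4
t=5: S=4, d=1, jump=-3, S_6=1
t=6: S=1, d=9, jump=-2, S_7=-1
t=7: S=-1, d=7, jump=-2, S_8=-3
t=8: S=-3, d=7, jump=-2, S_9=-5
t=9: S=-5, d=6, jump=-1, S_10=-6
t=10: S=-6, d=4, jump=4, S_11=-2
t=11: S=-2, d=0, jump=0, S_12=-2
t=12: S=-2, d=1, jump=-3, S_13=-5
t=13: S=-5, d=8, jump=2, S_14=-3
t=14: S=-3, d=0, jump=0, S_15=-3
t=15: S=-3, d=5, jump=0, S_16=-3


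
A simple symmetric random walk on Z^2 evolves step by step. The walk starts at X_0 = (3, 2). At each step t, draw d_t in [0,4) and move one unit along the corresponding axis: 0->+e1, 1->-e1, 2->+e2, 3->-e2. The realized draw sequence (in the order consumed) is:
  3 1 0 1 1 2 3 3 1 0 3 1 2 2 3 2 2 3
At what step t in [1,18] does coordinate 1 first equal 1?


t=0: X=(3, 2), d=3 → -e2, X_1=(3, 1)
t=1: X=(3, 1), d=1 → -e1, X_2=(2, 1)
t=2: X=(2, 1), d=0 → +e1, X_3=(3, 1)
t=3: X=(3, 1), d=1 → -e1, X_4=(2, 1)
t=4: X=(2, 1), d=1 → -e1, X_5=(1, 1)
t=5: X=(1, 1), d=2 → +e2, X_6=(1, 2)
t=6: X=(1, 2), d=3 → -e2, X_7=(1, 1)
t=7: X=(1, 1), d=3 → -e2, X_8=(1, 0)
t=8: X=(1, 0), d=1 → -e1, X_9=(0, 0)
t=9: X=(0, 0), d=0 → +e1, X_10=(1, 0)
t=10: X=(1, 0), d=3 → -e2, X_11=(1, -1)
t=11: X=(1, -1), d=1 → -e1, X_12=(0, -1)
t=12: X=(0, -1), d=2 → +e2, X_13=(0, 0)
t=13: X=(0, 0), d=2 → +e2, X_14=(0, 1)
t=14: X=(0, 1), d=3 → -e2, X_15=(0, 0)
t=15: X=(0, 0), d=2 → +e2, X_16=(0, 1)
t=16: X=(0, 1), d=2 → +e2, X_17=(0, 2)
t=17: X=(0, 2), d=3 → -e2, X_18=(0, 1)

5


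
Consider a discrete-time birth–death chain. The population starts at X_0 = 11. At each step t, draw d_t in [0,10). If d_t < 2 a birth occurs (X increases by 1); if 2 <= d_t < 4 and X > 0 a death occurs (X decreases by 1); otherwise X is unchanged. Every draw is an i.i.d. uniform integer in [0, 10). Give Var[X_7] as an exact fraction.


X can drop by at most 1 per step and X_0 = 11 > T = 7, so X_t >= 11 − t >= 4 > 0 for every t <= 7: the floor at 0 (the 'and X > 0' condition) never binds. Hence X_7 = X_0 + Σ_{t<7} Y_t with i.i.d. increments Y_t = y(d_t) ∈ {+1, −1, 0}.
Outcome values over d=0..9: [1, 1, -1, -1, 0, 0, 0, 0, 0, 0]
Σy = 0, Σy² = 4, M = 10
μ = 0/10 = 0,  σ² = 4/10 − (0)² = 2/5
Independent increments: Var[X_7] = 7·σ² = 7·(2/5) = 14/5

14/5


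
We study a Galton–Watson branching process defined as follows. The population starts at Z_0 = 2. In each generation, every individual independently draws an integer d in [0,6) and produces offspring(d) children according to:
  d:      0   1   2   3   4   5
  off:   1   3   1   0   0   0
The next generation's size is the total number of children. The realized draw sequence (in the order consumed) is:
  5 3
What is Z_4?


gen 0: Z_0=2, draws=[5, 3], offspring=[0, 0], Z_1=0
gen 1: Z_1=0, draws=[], offspring=[], Z_2=0
gen 2: Z_2=0, draws=[], offspring=[], Z_3=0
gen 3: Z_3=0, draws=[], offspring=[], Z_4=0

0


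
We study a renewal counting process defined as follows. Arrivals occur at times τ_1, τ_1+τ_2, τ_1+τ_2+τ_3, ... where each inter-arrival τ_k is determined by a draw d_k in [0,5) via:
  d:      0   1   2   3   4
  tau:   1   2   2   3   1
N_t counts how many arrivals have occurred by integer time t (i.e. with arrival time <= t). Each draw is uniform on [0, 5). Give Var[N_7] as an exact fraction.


4892680026/6103515625

Inter-arrival values over d=0..4: [1, 2, 2, 3, 1]
Each d has probability 1/5, so the pmf of τ is: f(1) = 2/5, f(2) = 2/5, f(3) = 1/5
Let p_n(j) = P(N_n = j), with p_0 = [1]. Condition on τ_1: p_n(0) = P(τ > n), and for j >= 1, p_n(j) = Σ_{k<=n} f(k)·p_{n−k}(j−1)
p_1 = [3/5, 2/5]  (j = 0..1)
p_2 = [1/5, 16/25, 4/25]  (j = 0..2)
p_3 = [0, 13/25, 52/125, 8/125]  (j = 0..3)
p_4 = [0, 1/5, 68/125, 144/625, 16/625]  (j = 0..4)
p_5 = [0, 1/25, 52/125, 52/125, 368/3125, 32/3125]  (j = 0..5)
p_6 = [0, 0, 1/5, 292/625, 848/3125, 896/15625, 64/15625]  (j = 0..6)
p_7 = [0, 0, 7/125, 222/625, 1248/3125, 2512/15625, 2112/78125, 128/78125]  (j = 0..7)
E[N_7] = Σ j·p_7(j) = 293168/78125;  E[N_7²] = Σ j²·p_7(j) = 1162754/78125
Var[N_7] = 1162754/78125 − (293168/78125)² = 4892680026/6103515625


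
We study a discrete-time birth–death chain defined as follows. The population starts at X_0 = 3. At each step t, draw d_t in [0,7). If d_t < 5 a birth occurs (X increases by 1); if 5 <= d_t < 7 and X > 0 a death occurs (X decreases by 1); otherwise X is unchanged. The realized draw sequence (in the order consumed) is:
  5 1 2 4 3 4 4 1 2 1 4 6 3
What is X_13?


t=0: X=3, d=5 → death, X_1=2
t=1: X=2, d=1 → birth, X_2=3
t=2: X=3, d=2 → birth, X_3=4
t=3: X=4, d=4 → birth, X_4=5
t=4: X=5, d=3 → birth, X_5=6
t=5: X=6, d=4 → birth, X_6=7
t=6: X=7, d=4 → birth, X_7=8
t=7: X=8, d=1 → birth, X_8=9
t=8: X=9, d=2 → birth, X_9=10
t=9: X=10, d=1 → birth, X_10=11
t=10: X=11, d=4 → birth, X_11=12
t=11: X=12, d=6 → death, X_12=11
t=12: X=11, d=3 → birth, X_13=12

12


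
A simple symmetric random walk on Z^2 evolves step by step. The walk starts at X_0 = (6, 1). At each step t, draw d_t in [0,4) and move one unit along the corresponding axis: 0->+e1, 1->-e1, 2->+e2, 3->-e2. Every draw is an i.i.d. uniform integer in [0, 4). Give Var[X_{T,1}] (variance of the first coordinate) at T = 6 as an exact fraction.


Outcome values over d=0..3: [1, -1, 0, 0]
Σy = 0, Σy² = 2, M = 4
μ = 0/4 = 0,  σ² = 2/4 − (0)² = 1/2
Independent increments: Var[X_6] = 6·σ² = 6·(1/2) = 3

3


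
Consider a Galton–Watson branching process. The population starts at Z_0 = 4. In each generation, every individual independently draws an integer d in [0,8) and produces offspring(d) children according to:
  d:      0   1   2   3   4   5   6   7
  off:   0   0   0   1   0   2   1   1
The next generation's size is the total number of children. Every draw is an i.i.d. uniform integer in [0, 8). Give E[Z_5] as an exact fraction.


Outcome values over d=0..7: [0, 0, 0, 1, 0, 2, 1, 1]
Σy = 5, Σy² = 7, M = 8
μ = 5/8 = 5/8,  σ² = 7/8 − (5/8)² = 31/64
E[Z_0] = 4
E[Z_1] = 5/8·E[Z_0] = 5/2
E[Z_2] = 5/8·E[Z_1] = 25/16
E[Z_3] = 5/8·E[Z_2] = 125/128
E[Z_4] = 5/8·E[Z_3] = 625/1024
E[Z_5] = 5/8·E[Z_4] = 3125/8192

3125/8192


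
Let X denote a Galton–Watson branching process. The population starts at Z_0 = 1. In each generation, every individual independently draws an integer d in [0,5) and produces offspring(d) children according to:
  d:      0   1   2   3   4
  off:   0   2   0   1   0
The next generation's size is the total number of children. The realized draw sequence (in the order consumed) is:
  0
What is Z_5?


gen 0: Z_0=1, draws=[0], offspring=[0], Z_1=0
gen 1: Z_1=0, draws=[], offspring=[], Z_2=0
gen 2: Z_2=0, draws=[], offspring=[], Z_3=0
gen 3: Z_3=0, draws=[], offspring=[], Z_4=0
gen 4: Z_4=0, draws=[], offspring=[], Z_5=0

0


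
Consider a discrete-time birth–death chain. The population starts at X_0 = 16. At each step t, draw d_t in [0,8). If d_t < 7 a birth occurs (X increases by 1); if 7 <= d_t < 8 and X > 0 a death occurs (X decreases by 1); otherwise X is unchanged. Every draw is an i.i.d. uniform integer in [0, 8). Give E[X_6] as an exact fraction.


X can drop by at most 1 per step and X_0 = 16 > T = 6, so X_t >= 16 − t >= 10 > 0 for every t <= 6: the floor at 0 (the 'and X > 0' condition) never binds. Hence X_6 = X_0 + Σ_{t<6} Y_t with i.i.d. increments Y_t = y(d_t) ∈ {+1, −1, 0}.
Outcome values over d=0..7: [1, 1, 1, 1, 1, 1, 1, -1]
Σy = 6, Σy² = 8, M = 8
μ = 6/8 = 3/4,  σ² = 8/8 − (3/4)² = 7/16
E[X_6] = 16 + 6·(3/4) = 41/2

41/2


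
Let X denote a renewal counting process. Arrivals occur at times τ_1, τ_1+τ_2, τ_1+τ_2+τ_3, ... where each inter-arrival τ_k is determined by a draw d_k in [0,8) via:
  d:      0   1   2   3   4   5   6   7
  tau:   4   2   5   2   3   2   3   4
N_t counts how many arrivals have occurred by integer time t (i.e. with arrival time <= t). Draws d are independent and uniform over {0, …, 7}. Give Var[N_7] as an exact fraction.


Inter-arrival values over d=0..7: [4, 2, 5, 2, 3, 2, 3, 4]
Each d has probability 1/8, so the pmf of τ is: f(2) = 3/8, f(3) = 1/4, f(4) = 1/4, f(5) = 1/8
Let p_n(j) = P(N_n = j), with p_0 = [1]. Condition on τ_1: p_n(0) = P(τ > n), and for j >= 1, p_n(j) = Σ_{k<=n} f(k)·p_{n−k}(j−1)
p_1 = [1]  (j = 0)
p_2 = [5/8, 3/8]  (j = 0..1)
p_3 = [3/8, 5/8]  (j = 0..1)
p_4 = [1/8, 47/64, 9/64]  (j = 0..2)
p_5 = [0, 43/64, 21/64]  (j = 0..2)
p_6 = [0, 27/64, 269/512, 27/512]  (j = 0..3)
p_7 = [0, 13/64, 327/512, 81/512]  (j = 0..3)
E[N_7] = Σ j·p_7(j) = 1001/512;  E[N_7²] = Σ j²·p_7(j) = 2141/512
Var[N_7] = 2141/512 − (1001/512)² = 94191/262144

94191/262144


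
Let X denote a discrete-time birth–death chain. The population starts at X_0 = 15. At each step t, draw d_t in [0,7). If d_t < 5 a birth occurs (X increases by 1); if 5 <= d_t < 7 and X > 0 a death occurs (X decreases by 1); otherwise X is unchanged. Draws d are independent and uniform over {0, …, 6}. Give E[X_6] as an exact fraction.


123/7

X can drop by at most 1 per step and X_0 = 15 > T = 6, so X_t >= 15 − t >= 9 > 0 for every t <= 6: the floor at 0 (the 'and X > 0' condition) never binds. Hence X_6 = X_0 + Σ_{t<6} Y_t with i.i.d. increments Y_t = y(d_t) ∈ {+1, −1, 0}.
Outcome values over d=0..6: [1, 1, 1, 1, 1, -1, -1]
Σy = 3, Σy² = 7, M = 7
μ = 3/7 = 3/7,  σ² = 7/7 − (3/7)² = 40/49
E[X_6] = 15 + 6·(3/7) = 123/7


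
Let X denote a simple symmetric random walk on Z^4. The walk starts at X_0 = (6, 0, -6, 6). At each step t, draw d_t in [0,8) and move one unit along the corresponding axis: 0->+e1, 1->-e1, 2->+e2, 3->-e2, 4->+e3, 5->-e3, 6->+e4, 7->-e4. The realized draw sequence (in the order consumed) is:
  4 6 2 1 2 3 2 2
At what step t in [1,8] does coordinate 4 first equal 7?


t=0: X=(6, 0, -6, 6), d=4 → +e3, X_1=(6, 0, -5, 6)
t=1: X=(6, 0, -5, 6), d=6 → +e4, X_2=(6, 0, -5, 7)
t=2: X=(6, 0, -5, 7), d=2 → +e2, X_3=(6, 1, -5, 7)
t=3: X=(6, 1, -5, 7), d=1 → -e1, X_4=(5, 1, -5, 7)
t=4: X=(5, 1, -5, 7), d=2 → +e2, X_5=(5, 2, -5, 7)
t=5: X=(5, 2, -5, 7), d=3 → -e2, X_6=(5, 1, -5, 7)
t=6: X=(5, 1, -5, 7), d=2 → +e2, X_7=(5, 2, -5, 7)
t=7: X=(5, 2, -5, 7), d=2 → +e2, X_8=(5, 3, -5, 7)

2


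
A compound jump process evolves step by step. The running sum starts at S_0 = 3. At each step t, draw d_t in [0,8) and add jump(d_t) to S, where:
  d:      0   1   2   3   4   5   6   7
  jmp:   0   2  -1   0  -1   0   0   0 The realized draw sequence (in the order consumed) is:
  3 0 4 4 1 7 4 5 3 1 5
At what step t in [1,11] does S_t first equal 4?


t=0: S=3, d=3, jump=0, S_1=3
t=1: S=3, d=0, jump=0, S_2=3
t=2: S=3, d=4, jump=-1, S_3=2
t=3: S=2, d=4, jump=-1, S_4=1
t=4: S=1, d=1, jump=2, S_5=3
t=5: S=3, d=7, jump=0, S_6=3
t=6: S=3, d=4, jump=-1, S_7=2
t=7: S=2, d=5, jump=0, S_8=2
t=8: S=2, d=3, jump=0, S_9=2
t=9: S=2, d=1, jump=2, S_10=4
t=10: S=4, d=5, jump=0, S_11=4

10


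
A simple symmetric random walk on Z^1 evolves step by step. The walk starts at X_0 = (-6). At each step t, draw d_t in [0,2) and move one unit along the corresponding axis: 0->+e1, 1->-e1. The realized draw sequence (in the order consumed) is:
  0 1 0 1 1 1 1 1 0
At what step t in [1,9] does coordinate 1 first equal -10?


t=0: X=(-6), d=0 → +e1, X_1=(-5)
t=1: X=(-5), d=1 → -e1, X_2=(-6)
t=2: X=(-6), d=0 → +e1, X_3=(-5)
t=3: X=(-5), d=1 → -e1, X_4=(-6)
t=4: X=(-6), d=1 → -e1, X_5=(-7)
t=5: X=(-7), d=1 → -e1, X_6=(-8)
t=6: X=(-8), d=1 → -e1, X_7=(-9)
t=7: X=(-9), d=1 → -e1, X_8=(-10)
t=8: X=(-10), d=0 → +e1, X_9=(-9)

8


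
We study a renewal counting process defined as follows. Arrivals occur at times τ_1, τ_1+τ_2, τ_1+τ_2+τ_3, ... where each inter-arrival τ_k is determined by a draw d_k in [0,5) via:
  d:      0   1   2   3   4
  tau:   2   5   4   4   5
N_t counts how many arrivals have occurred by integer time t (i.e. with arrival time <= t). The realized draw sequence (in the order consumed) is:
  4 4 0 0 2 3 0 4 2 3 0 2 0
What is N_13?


3

draw d_1=4: τ_1=5, arrival time A_1=5
draw d_2=4: τ_2=5, arrival time A_2=10
draw d_3=0: τ_3=2, arrival time A_3=12
draw d_4=0: τ_4=2, arrival time A_4=14
draw d_5=2: τ_5=4, arrival time A_5=18
draw d_6=3: τ_6=4, arrival time A_6=22
draw d_7=0: τ_7=2, arrival time A_7=24
draw d_8=4: τ_8=5, arrival time A_8=29
draw d_9=2: τ_9=4, arrival time A_9=33
draw d_10=3: τ_10=4, arrival time A_10=37
draw d_11=0: τ_11=2, arrival time A_11=39
draw d_12=2: τ_12=4, arrival time A_12=43
draw d_13=0: τ_13=2, arrival time A_13=45
N_t over t=0..13: 0:0 1:0 2:0 3:0 4:0 5:1 6:1 7:1 8:1 9:1 10:2 11:2 12:3 13:3


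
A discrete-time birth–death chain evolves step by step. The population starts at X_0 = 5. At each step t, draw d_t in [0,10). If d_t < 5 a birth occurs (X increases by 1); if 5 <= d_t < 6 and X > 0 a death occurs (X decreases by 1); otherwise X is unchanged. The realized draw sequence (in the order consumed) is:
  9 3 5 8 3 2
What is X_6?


t=0: X=5, d=9 → hold, X_1=5
t=1: X=5, d=3 → birth, X_2=6
t=2: X=6, d=5 → death, X_3=5
t=3: X=5, d=8 → hold, X_4=5
t=4: X=5, d=3 → birth, X_5=6
t=5: X=6, d=2 → birth, X_6=7

7


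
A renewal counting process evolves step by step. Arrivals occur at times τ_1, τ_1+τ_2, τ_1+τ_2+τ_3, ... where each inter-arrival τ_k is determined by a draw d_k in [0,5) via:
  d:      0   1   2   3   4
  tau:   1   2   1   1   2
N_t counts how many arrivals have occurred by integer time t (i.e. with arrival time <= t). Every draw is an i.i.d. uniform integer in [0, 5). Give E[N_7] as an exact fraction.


384237/78125

Inter-arrival values over d=0..4: [1, 2, 1, 1, 2]
Each d has probability 1/5, so the pmf of τ is: f(1) = 3/5, f(2) = 2/5
Renewal equation for m(n) = E[N_n]: condition on τ_1 = k (if k <= n, one arrival plus a fresh copy on the remaining n−k steps): m(n) = F(n) + Σ_{k<=n} f(k)·m(n−k), where F(n) = P(τ <= n) and m(0) = 0
m(1) = F(1) = 3/5
m(2) = F(2) + f(1)·m(1) = 1 + 3/5·3/5 = 34/25
m(3) = F(3) + f(1)·m(2) + f(2)·m(1) = 1 + 3/5·34/25 + 2/5·3/5 = 257/125
m(4) = F(4) + f(1)·m(3) + f(2)·m(2) = 1 + 3/5·257/125 + 2/5·34/25 = 1736/625
m(5) = F(5) + f(1)·m(4) + f(2)·m(3) = 1 + 3/5·1736/625 + 2/5·257/125 = 10903/3125
m(6) = F(6) + f(1)·m(5) + f(2)·m(4) = 1 + 3/5·10903/3125 + 2/5·1736/625 = 65694/15625
m(7) = F(7) + f(1)·m(6) + f(2)·m(5) = 1 + 3/5·65694/15625 + 2/5·10903/3125 = 384237/78125
E[N_7] = m(7) = 384237/78125


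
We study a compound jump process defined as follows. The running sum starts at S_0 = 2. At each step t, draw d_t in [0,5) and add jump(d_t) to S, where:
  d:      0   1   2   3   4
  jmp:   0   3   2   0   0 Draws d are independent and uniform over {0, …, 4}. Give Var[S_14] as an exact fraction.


112/5

Outcome values over d=0..4: [0, 3, 2, 0, 0]
Σy = 5, Σy² = 13, M = 5
μ = 5/5 = 1,  σ² = 13/5 − (1)² = 8/5
Independent increments: Var[S_14] = 14·σ² = 14·(8/5) = 112/5


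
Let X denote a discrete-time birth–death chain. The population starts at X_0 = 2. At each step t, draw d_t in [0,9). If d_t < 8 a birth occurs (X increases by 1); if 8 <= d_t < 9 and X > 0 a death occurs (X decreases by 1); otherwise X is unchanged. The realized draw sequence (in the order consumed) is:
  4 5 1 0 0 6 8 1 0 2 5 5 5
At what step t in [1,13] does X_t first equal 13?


13

t=0: X=2, d=4 → birth, X_1=3
t=1: X=3, d=5 → birth, X_2=4
t=2: X=4, d=1 → birth, X_3=5
t=3: X=5, d=0 → birth, X_4=6
t=4: X=6, d=0 → birth, X_5=7
t=5: X=7, d=6 → birth, X_6=8
t=6: X=8, d=8 → death, X_7=7
t=7: X=7, d=1 → birth, X_8=8
t=8: X=8, d=0 → birth, X_9=9
t=9: X=9, d=2 → birth, X_10=10
t=10: X=10, d=5 → birth, X_11=11
t=11: X=11, d=5 → birth, X_12=12
t=12: X=12, d=5 → birth, X_13=13


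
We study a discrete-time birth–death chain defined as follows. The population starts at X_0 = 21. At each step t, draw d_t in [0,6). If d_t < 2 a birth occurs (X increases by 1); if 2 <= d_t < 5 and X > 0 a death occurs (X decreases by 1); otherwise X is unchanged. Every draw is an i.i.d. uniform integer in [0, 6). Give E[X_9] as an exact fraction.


X can drop by at most 1 per step and X_0 = 21 > T = 9, so X_t >= 21 − t >= 12 > 0 for every t <= 9: the floor at 0 (the 'and X > 0' condition) never binds. Hence X_9 = X_0 + Σ_{t<9} Y_t with i.i.d. increments Y_t = y(d_t) ∈ {+1, −1, 0}.
Outcome values over d=0..5: [1, 1, -1, -1, -1, 0]
Σy = -1, Σy² = 5, M = 6
μ = -1/6 = -1/6,  σ² = 5/6 − (-1/6)² = 29/36
E[X_9] = 21 + 9·(-1/6) = 39/2

39/2


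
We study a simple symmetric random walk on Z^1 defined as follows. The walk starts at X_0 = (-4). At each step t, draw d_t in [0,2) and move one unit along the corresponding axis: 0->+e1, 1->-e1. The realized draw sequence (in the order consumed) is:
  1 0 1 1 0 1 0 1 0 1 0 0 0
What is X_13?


t=0: X=(-4), d=1 → -e1, X_1=(-5)
t=1: X=(-5), d=0 → +e1, X_2=(-4)
t=2: X=(-4), d=1 → -e1, X_3=(-5)
t=3: X=(-5), d=1 → -e1, X_4=(-6)
t=4: X=(-6), d=0 → +e1, X_5=(-5)
t=5: X=(-5), d=1 → -e1, X_6=(-6)
t=6: X=(-6), d=0 → +e1, X_7=(-5)
t=7: X=(-5), d=1 → -e1, X_8=(-6)
t=8: X=(-6), d=0 → +e1, X_9=(-5)
t=9: X=(-5), d=1 → -e1, X_10=(-6)
t=10: X=(-6), d=0 → +e1, X_11=(-5)
t=11: X=(-5), d=0 → +e1, X_12=(-4)
t=12: X=(-4), d=0 → +e1, X_13=(-3)

(-3)


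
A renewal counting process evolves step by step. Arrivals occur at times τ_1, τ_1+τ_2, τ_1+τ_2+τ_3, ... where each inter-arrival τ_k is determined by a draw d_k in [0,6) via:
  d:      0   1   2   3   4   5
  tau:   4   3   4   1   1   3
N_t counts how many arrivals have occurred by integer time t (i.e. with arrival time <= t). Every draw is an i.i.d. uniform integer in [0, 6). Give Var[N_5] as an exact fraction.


Inter-arrival values over d=0..5: [4, 3, 4, 1, 1, 3]
Each d has probability 1/6, so the pmf of τ is: f(1) = 1/3, f(3) = 1/3, f(4) = 1/3
Let p_n(j) = P(N_n = j), with p_0 = [1]. Condition on τ_1: p_n(0) = P(τ > n), and for j >= 1, p_n(j) = Σ_{k<=n} f(k)·p_{n−k}(j−1)
p_1 = [2/3, 1/3]  (j = 0..1)
p_2 = [2/3, 2/9, 1/9]  (j = 0..2)
p_3 = [1/3, 5/9, 2/27, 1/27]  (j = 0..3)
p_4 = [0, 2/3, 8/27, 2/81, 1/81]  (j = 0..4)
p_5 = [0, 4/9, 11/27, 11/81, 2/243, 1/243]  (j = 0..5)
E[N_5] = Σ j·p_5(j) = 418/243;  E[N_5²] = Σ j²·p_5(j) = 286/81
Var[N_5] = 286/81 − (418/243)² = 33770/59049

33770/59049


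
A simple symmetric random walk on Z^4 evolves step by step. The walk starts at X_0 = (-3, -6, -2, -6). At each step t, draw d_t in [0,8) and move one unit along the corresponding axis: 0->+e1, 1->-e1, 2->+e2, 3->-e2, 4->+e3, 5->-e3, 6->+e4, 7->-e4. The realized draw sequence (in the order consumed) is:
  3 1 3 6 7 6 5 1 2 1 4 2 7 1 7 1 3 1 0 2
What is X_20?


(-8, -6, -2, -7)

t=0: X=(-3, -6, -2, -6), d=3 → -e2, X_1=(-3, -7, -2, -6)
t=1: X=(-3, -7, -2, -6), d=1 → -e1, X_2=(-4, -7, -2, -6)
t=2: X=(-4, -7, -2, -6), d=3 → -e2, X_3=(-4, -8, -2, -6)
t=3: X=(-4, -8, -2, -6), d=6 → +e4, X_4=(-4, -8, -2, -5)
t=4: X=(-4, -8, -2, -5), d=7 → -e4, X_5=(-4, -8, -2, -6)
t=5: X=(-4, -8, -2, -6), d=6 → +e4, X_6=(-4, -8, -2, -5)
t=6: X=(-4, -8, -2, -5), d=5 → -e3, X_7=(-4, -8, -3, -5)
t=7: X=(-4, -8, -3, -5), d=1 → -e1, X_8=(-5, -8, -3, -5)
t=8: X=(-5, -8, -3, -5), d=2 → +e2, X_9=(-5, -7, -3, -5)
t=9: X=(-5, -7, -3, -5), d=1 → -e1, X_10=(-6, -7, -3, -5)
t=10: X=(-6, -7, -3, -5), d=4 → +e3, X_11=(-6, -7, -2, -5)
t=11: X=(-6, -7, -2, -5), d=2 → +e2, X_12=(-6, -6, -2, -5)
t=12: X=(-6, -6, -2, -5), d=7 → -e4, X_13=(-6, -6, -2, -6)
t=13: X=(-6, -6, -2, -6), d=1 → -e1, X_14=(-7, -6, -2, -6)
t=14: X=(-7, -6, -2, -6), d=7 → -e4, X_15=(-7, -6, -2, -7)
t=15: X=(-7, -6, -2, -7), d=1 → -e1, X_16=(-8, -6, -2, -7)
t=16: X=(-8, -6, -2, -7), d=3 → -e2, X_17=(-8, -7, -2, -7)
t=17: X=(-8, -7, -2, -7), d=1 → -e1, X_18=(-9, -7, -2, -7)
t=18: X=(-9, -7, -2, -7), d=0 → +e1, X_19=(-8, -7, -2, -7)
t=19: X=(-8, -7, -2, -7), d=2 → +e2, X_20=(-8, -6, -2, -7)


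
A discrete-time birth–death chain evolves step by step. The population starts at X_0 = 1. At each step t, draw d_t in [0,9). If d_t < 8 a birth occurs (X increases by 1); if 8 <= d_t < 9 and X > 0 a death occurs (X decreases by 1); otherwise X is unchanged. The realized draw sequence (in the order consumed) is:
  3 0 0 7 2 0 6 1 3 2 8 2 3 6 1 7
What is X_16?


t=0: X=1, d=3 → birth, X_1=2
t=1: X=2, d=0 → birth, X_2=3
t=2: X=3, d=0 → birth, X_3=4
t=3: X=4, d=7 → birth, X_4=5
t=4: X=5, d=2 → birth, X_5=6
t=5: X=6, d=0 → birth, X_6=7
t=6: X=7, d=6 → birth, X_7=8
t=7: X=8, d=1 → birth, X_8=9
t=8: X=9, d=3 → birth, X_9=10
t=9: X=10, d=2 → birth, X_10=11
t=10: X=11, d=8 → death, X_11=10
t=11: X=10, d=2 → birth, X_12=11
t=12: X=11, d=3 → birth, X_13=12
t=13: X=12, d=6 → birth, X_14=13
t=14: X=13, d=1 → birth, X_15=14
t=15: X=14, d=7 → birth, X_16=15

15


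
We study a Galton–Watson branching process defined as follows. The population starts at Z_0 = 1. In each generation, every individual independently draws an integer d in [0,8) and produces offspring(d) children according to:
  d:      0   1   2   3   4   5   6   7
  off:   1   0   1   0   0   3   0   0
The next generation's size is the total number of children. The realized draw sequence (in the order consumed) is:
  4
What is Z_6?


0

gen 0: Z_0=1, draws=[4], offspring=[0], Z_1=0
gen 1: Z_1=0, draws=[], offspring=[], Z_2=0
gen 2: Z_2=0, draws=[], offspring=[], Z_3=0
gen 3: Z_3=0, draws=[], offspring=[], Z_4=0
gen 4: Z_4=0, draws=[], offspring=[], Z_5=0
gen 5: Z_5=0, draws=[], offspring=[], Z_6=0


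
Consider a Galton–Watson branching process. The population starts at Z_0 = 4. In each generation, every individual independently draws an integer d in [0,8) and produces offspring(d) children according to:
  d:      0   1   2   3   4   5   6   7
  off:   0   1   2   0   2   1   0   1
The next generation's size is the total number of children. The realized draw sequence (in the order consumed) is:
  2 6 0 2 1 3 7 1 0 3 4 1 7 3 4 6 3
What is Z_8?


gen 0: Z_0=4, draws=[2, 6, 0, 2], offspring=[2, 0, 0, 2], Z_1=4
gen 1: Z_1=4, draws=[1, 3, 7, 1], offspring=[1, 0, 1, 1], Z_2=3
gen 2: Z_2=3, draws=[0, 3, 4], offspring=[0, 0, 2], Z_3=2
gen 3: Z_3=2, draws=[1, 7], offspring=[1, 1], Z_4=2
gen 4: Z_4=2, draws=[3, 4], offspring=[0, 2], Z_5=2
gen 5: Z_5=2, draws=[6, 3], offspring=[0, 0], Z_6=0
gen 6: Z_6=0, draws=[], offspring=[], Z_7=0
gen 7: Z_7=0, draws=[], offspring=[], Z_8=0

0


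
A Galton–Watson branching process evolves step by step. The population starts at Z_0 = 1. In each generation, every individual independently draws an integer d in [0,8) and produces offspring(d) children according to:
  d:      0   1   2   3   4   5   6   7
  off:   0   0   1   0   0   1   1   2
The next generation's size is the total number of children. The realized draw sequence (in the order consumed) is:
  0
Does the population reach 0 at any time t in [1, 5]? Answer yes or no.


gen 0: Z_0=1, draws=[0], offspring=[0], Z_1=0
gen 1: Z_1=0, draws=[], offspring=[], Z_2=0
gen 2: Z_2=0, draws=[], offspring=[], Z_3=0
gen 3: Z_3=0, draws=[], offspring=[], Z_4=0
gen 4: Z_4=0, draws=[], offspring=[], Z_5=0

yes


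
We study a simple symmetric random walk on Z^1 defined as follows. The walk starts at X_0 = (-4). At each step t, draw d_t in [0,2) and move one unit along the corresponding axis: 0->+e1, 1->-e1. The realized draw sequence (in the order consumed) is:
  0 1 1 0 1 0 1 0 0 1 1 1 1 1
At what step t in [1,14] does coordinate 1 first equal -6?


t=0: X=(-4), d=0 → +e1, X_1=(-3)
t=1: X=(-3), d=1 → -e1, X_2=(-4)
t=2: X=(-4), d=1 → -e1, X_3=(-5)
t=3: X=(-5), d=0 → +e1, X_4=(-4)
t=4: X=(-4), d=1 → -e1, X_5=(-5)
t=5: X=(-5), d=0 → +e1, X_6=(-4)
t=6: X=(-4), d=1 → -e1, X_7=(-5)
t=7: X=(-5), d=0 → +e1, X_8=(-4)
t=8: X=(-4), d=0 → +e1, X_9=(-3)
t=9: X=(-3), d=1 → -e1, X_10=(-4)
t=10: X=(-4), d=1 → -e1, X_11=(-5)
t=11: X=(-5), d=1 → -e1, X_12=(-6)
t=12: X=(-6), d=1 → -e1, X_13=(-7)
t=13: X=(-7), d=1 → -e1, X_14=(-8)

12


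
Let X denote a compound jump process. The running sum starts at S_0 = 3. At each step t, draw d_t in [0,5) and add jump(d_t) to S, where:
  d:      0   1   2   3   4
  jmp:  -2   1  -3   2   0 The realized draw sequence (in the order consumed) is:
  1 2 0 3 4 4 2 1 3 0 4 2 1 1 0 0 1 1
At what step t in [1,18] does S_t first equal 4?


1

t=0: S=3, d=1, jump=1, S_1=4
t=1: S=4, d=2, jump=-3, S_2=1
t=2: S=1, d=0, jump=-2, S_3=-1
t=3: S=-1, d=3, jump=2, S_4=1
t=4: S=1, d=4, jump=0, S_5=1
t=5: S=1, d=4, jump=0, S_6=1
t=6: S=1, d=2, jump=-3, S_7=-2
t=7: S=-2, d=1, jump=1, S_8=-1
t=8: S=-1, d=3, jump=2, S_9=1
t=9: S=1, d=0, jump=-2, S_10=-1
t=10: S=-1, d=4, jump=0, S_11=-1
t=11: S=-1, d=2, jump=-3, S_12=-4
t=12: S=-4, d=1, jump=1, S_13=-3
t=13: S=-3, d=1, jump=1, S_14=-2
t=14: S=-2, d=0, jump=-2, S_15=-4
t=15: S=-4, d=0, jump=-2, S_16=-6
t=16: S=-6, d=1, jump=1, S_17=-5
t=17: S=-5, d=1, jump=1, S_18=-4


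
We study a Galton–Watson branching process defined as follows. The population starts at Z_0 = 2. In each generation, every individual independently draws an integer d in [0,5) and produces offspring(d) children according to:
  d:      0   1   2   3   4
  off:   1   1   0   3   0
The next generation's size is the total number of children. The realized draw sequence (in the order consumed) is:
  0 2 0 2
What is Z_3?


gen 0: Z_0=2, draws=[0, 2], offspring=[1, 0], Z_1=1
gen 1: Z_1=1, draws=[0], offspring=[1], Z_2=1
gen 2: Z_2=1, draws=[2], offspring=[0], Z_3=0

0


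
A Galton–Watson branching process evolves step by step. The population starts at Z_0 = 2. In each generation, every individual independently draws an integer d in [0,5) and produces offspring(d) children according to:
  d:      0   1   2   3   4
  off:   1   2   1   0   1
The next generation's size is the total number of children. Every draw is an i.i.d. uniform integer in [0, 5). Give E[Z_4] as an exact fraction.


Outcome values over d=0..4: [1, 2, 1, 0, 1]
Σy = 5, Σy² = 7, M = 5
μ = 5/5 = 1,  σ² = 7/5 − (1)² = 2/5
E[Z_0] = 2
E[Z_1] = 1·E[Z_0] = 2
E[Z_2] = 1·E[Z_1] = 2
E[Z_3] = 1·E[Z_2] = 2
E[Z_4] = 1·E[Z_3] = 2

2


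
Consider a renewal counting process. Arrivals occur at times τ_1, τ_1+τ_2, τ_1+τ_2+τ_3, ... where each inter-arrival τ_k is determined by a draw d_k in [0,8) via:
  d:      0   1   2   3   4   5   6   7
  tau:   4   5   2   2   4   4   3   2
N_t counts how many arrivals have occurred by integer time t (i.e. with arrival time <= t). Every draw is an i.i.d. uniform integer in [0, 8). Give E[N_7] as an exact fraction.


467/256

Inter-arrival values over d=0..7: [4, 5, 2, 2, 4, 4, 3, 2]
Each d has probability 1/8, so the pmf of τ is: f(2) = 3/8, f(3) = 1/8, f(4) = 3/8, f(5) = 1/8
Renewal equation for m(n) = E[N_n]: condition on τ_1 = k (if k <= n, one arrival plus a fresh copy on the remaining n−k steps): m(n) = F(n) + Σ_{k<=n} f(k)·m(n−k), where F(n) = P(τ <= n) and m(0) = 0
m(1) = F(1) = 0
m(2) = F(2) = 3/8
m(3) = F(3) = 1/2
m(4) = F(4) + f(2)·m(2) = 7/8 + 3/8·3/8 = 65/64
m(5) = F(5) + f(2)·m(3) + f(3)·m(2) = 1 + 3/8·1/2 + 1/8·3/8 = 79/64
m(6) = F(6) + f(2)·m(4) + f(3)·m(3) + f(4)·m(2) = 1 + 3/8·65/64 + 1/8·1/2 + 3/8·3/8 = 811/512
m(7) = F(7) + f(2)·m(5) + f(3)·m(4) + f(4)·m(3) + f(5)·m(2) = 1 + 3/8·79/64 + 1/8·65/64 + 3/8·1/2 + 1/8·3/8 = 467/256
E[N_7] = m(7) = 467/256


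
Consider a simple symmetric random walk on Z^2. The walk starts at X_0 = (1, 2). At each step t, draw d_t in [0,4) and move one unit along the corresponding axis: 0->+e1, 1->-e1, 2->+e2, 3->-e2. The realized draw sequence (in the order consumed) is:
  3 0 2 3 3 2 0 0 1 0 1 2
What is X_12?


(3, 2)

t=0: X=(1, 2), d=3 → -e2, X_1=(1, 1)
t=1: X=(1, 1), d=0 → +e1, X_2=(2, 1)
t=2: X=(2, 1), d=2 → +e2, X_3=(2, 2)
t=3: X=(2, 2), d=3 → -e2, X_4=(2, 1)
t=4: X=(2, 1), d=3 → -e2, X_5=(2, 0)
t=5: X=(2, 0), d=2 → +e2, X_6=(2, 1)
t=6: X=(2, 1), d=0 → +e1, X_7=(3, 1)
t=7: X=(3, 1), d=0 → +e1, X_8=(4, 1)
t=8: X=(4, 1), d=1 → -e1, X_9=(3, 1)
t=9: X=(3, 1), d=0 → +e1, X_10=(4, 1)
t=10: X=(4, 1), d=1 → -e1, X_11=(3, 1)
t=11: X=(3, 1), d=2 → +e2, X_12=(3, 2)


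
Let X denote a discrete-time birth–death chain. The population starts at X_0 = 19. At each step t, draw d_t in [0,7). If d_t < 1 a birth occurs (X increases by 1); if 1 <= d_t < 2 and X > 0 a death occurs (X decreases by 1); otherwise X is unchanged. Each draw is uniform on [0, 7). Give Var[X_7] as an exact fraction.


2

X can drop by at most 1 per step and X_0 = 19 > T = 7, so X_t >= 19 − t >= 12 > 0 for every t <= 7: the floor at 0 (the 'and X > 0' condition) never binds. Hence X_7 = X_0 + Σ_{t<7} Y_t with i.i.d. increments Y_t = y(d_t) ∈ {+1, −1, 0}.
Outcome values over d=0..6: [1, -1, 0, 0, 0, 0, 0]
Σy = 0, Σy² = 2, M = 7
μ = 0/7 = 0,  σ² = 2/7 − (0)² = 2/7
Independent increments: Var[X_7] = 7·σ² = 7·(2/7) = 2


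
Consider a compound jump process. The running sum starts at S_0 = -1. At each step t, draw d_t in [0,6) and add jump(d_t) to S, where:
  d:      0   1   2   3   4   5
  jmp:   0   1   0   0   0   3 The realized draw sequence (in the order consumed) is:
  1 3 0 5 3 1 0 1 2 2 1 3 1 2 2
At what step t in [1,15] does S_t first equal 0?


t=0: S=-1, d=1, jump=1, S_1=0
t=1: S=0, d=3, jump=0, S_2=0
t=2: S=0, d=0, jump=0, S_3=0
t=3: S=0, d=5, jump=3, S_4=3
t=4: S=3, d=3, jump=0, S_5=3
t=5: S=3, d=1, jump=1, S_6=4
t=6: S=4, d=0, jump=0, S_7=4
t=7: S=4, d=1, jump=1, S_8=5
t=8: S=5, d=2, jump=0, S_9=5
t=9: S=5, d=2, jump=0, S_10=5
t=10: S=5, d=1, jump=1, S_11=6
t=11: S=6, d=3, jump=0, S_12=6
t=12: S=6, d=1, jump=1, S_13=7
t=13: S=7, d=2, jump=0, S_14=7
t=14: S=7, d=2, jump=0, S_15=7

1


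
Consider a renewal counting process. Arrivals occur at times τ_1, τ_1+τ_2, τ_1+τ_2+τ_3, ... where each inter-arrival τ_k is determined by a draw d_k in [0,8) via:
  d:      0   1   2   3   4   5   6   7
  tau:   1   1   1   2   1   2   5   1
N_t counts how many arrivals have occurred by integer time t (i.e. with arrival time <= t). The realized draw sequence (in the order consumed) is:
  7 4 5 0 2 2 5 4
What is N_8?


draw d_1=7: τ_1=1, arrival time A_1=1
draw d_2=4: τ_2=1, arrival time A_2=2
draw d_3=5: τ_3=2, arrival time A_3=4
draw d_4=0: τ_4=1, arrival time A_4=5
draw d_5=2: τ_5=1, arrival time A_5=6
draw d_6=2: τ_6=1, arrival time A_6=7
draw d_7=5: τ_7=2, arrival time A_7=9
draw d_8=4: τ_8=1, arrival time A_8=10
N_t over t=0..8: 0:0 1:1 2:2 3:2 4:3 5:4 6:5 7:6 8:6

6


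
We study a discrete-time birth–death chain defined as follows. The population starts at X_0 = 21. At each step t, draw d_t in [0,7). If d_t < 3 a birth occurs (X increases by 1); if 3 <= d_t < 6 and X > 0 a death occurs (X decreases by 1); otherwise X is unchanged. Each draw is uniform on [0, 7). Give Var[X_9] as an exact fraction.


X can drop by at most 1 per step and X_0 = 21 > T = 9, so X_t >= 21 − t >= 12 > 0 for every t <= 9: the floor at 0 (the 'and X > 0' condition) never binds. Hence X_9 = X_0 + Σ_{t<9} Y_t with i.i.d. increments Y_t = y(d_t) ∈ {+1, −1, 0}.
Outcome values over d=0..6: [1, 1, 1, -1, -1, -1, 0]
Σy = 0, Σy² = 6, M = 7
μ = 0/7 = 0,  σ² = 6/7 − (0)² = 6/7
Independent increments: Var[X_9] = 9·σ² = 9·(6/7) = 54/7

54/7


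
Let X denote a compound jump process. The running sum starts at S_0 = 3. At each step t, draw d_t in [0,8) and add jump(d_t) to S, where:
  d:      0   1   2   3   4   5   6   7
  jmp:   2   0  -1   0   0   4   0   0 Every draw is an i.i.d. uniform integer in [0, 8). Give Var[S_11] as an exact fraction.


1573/64

Outcome values over d=0..7: [2, 0, -1, 0, 0, 4, 0, 0]
Σy = 5, Σy² = 21, M = 8
μ = 5/8 = 5/8,  σ² = 21/8 − (5/8)² = 143/64
Independent increments: Var[S_11] = 11·σ² = 11·(143/64) = 1573/64


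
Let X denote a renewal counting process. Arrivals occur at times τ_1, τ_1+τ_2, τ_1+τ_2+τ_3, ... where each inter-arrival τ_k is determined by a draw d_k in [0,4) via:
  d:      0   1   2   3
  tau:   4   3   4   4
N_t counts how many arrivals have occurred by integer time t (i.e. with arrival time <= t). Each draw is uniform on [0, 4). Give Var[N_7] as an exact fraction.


Inter-arrival values over d=0..3: [4, 3, 4, 4]
Each d has probability 1/4, so the pmf of τ is: f(3) = 1/4, f(4) = 3/4
Let p_n(j) = P(N_n = j), with p_0 = [1]. Condition on τ_1: p_n(0) = P(τ > n), and for j >= 1, p_n(j) = Σ_{k<=n} f(k)·p_{n−k}(j−1)
p_1 = [1]  (j = 0)
p_2 = [1]  (j = 0)
p_3 = [3/4, 1/4]  (j = 0..1)
p_4 = [0, 1]  (j = 0..1)
p_5 = [0, 1]  (j = 0..1)
p_6 = [0, 15/16, 1/16]  (j = 0..2)
p_7 = [0, 9/16, 7/16]  (j = 0..2)
E[N_7] = Σ j·p_7(j) = 23/16;  E[N_7²] = Σ j²·p_7(j) = 37/16
Var[N_7] = 37/16 − (23/16)² = 63/256

63/256


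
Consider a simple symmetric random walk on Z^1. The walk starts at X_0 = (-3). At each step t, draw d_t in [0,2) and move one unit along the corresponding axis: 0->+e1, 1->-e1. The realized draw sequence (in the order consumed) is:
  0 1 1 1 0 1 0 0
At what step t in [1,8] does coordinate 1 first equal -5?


4

t=0: X=(-3), d=0 → +e1, X_1=(-2)
t=1: X=(-2), d=1 → -e1, X_2=(-3)
t=2: X=(-3), d=1 → -e1, X_3=(-4)
t=3: X=(-4), d=1 → -e1, X_4=(-5)
t=4: X=(-5), d=0 → +e1, X_5=(-4)
t=5: X=(-4), d=1 → -e1, X_6=(-5)
t=6: X=(-5), d=0 → +e1, X_7=(-4)
t=7: X=(-4), d=0 → +e1, X_8=(-3)


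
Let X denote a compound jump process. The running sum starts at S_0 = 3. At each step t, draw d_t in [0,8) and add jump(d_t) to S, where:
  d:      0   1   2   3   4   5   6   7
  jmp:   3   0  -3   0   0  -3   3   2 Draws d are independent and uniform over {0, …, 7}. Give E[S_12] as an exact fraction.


Outcome values over d=0..7: [3, 0, -3, 0, 0, -3, 3, 2]
Σy = 2, Σy² = 40, M = 8
μ = 2/8 = 1/4,  σ² = 40/8 − (1/4)² = 79/16
E[S_12] = 3 + 12·(1/4) = 6

6
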